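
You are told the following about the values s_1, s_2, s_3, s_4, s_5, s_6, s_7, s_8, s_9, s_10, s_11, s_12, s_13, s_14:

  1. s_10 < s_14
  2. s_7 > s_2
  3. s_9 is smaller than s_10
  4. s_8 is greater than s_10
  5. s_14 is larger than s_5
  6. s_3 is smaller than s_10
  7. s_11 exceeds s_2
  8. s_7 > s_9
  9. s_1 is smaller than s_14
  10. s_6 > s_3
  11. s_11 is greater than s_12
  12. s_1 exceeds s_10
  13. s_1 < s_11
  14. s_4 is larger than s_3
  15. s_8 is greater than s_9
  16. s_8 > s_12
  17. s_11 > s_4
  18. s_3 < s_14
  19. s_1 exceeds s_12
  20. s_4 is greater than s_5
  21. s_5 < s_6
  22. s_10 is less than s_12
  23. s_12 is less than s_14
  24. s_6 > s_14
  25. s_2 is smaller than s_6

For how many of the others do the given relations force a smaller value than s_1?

The elements the relations force below s_1 are s_9, s_3, s_10, s_12 — no chain reaches any other.
That is 4.

4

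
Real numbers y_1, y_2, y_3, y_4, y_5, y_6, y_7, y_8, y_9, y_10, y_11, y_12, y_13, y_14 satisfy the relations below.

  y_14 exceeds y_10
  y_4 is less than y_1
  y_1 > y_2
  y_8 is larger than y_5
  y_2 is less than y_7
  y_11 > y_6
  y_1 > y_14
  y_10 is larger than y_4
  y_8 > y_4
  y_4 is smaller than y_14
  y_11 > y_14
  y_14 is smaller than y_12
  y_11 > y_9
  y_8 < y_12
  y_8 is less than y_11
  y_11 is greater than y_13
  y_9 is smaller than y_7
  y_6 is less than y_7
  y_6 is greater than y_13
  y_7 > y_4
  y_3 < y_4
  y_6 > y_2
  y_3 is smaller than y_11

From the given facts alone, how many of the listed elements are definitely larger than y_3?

8

Directly above y_3: y_4, y_11.
One step further: y_10, y_8, y_14, y_1, y_7 (7 so far).
One step further: y_12 (8 so far).
No other element is forced above y_3 by the given relations, so the count is 8.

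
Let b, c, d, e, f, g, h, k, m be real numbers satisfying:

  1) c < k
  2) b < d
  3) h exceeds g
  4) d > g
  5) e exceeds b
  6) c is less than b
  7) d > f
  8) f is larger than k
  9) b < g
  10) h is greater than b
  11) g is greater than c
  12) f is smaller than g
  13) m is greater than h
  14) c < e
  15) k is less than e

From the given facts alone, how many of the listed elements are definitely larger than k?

6

The elements the relations force above k are f, g, d, e, h, m — no chain reaches any other.
That is 6.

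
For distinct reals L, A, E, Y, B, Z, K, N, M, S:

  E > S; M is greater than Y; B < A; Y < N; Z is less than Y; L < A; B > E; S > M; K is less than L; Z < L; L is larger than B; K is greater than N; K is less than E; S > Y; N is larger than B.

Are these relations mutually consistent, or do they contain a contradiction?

inconsistent

We have K < E stated directly, yet also E < B < N < K by chaining the others — so E < K. Contradiction.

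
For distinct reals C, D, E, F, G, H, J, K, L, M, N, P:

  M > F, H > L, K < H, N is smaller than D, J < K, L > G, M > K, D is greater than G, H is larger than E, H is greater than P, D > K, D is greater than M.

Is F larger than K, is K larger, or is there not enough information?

Following every chain through K: above K we get M, D, H; below K we get J.
F is not reached, and no chain runs the other way from F to K.
So the given relations leave the order of K and F undetermined.

undetermined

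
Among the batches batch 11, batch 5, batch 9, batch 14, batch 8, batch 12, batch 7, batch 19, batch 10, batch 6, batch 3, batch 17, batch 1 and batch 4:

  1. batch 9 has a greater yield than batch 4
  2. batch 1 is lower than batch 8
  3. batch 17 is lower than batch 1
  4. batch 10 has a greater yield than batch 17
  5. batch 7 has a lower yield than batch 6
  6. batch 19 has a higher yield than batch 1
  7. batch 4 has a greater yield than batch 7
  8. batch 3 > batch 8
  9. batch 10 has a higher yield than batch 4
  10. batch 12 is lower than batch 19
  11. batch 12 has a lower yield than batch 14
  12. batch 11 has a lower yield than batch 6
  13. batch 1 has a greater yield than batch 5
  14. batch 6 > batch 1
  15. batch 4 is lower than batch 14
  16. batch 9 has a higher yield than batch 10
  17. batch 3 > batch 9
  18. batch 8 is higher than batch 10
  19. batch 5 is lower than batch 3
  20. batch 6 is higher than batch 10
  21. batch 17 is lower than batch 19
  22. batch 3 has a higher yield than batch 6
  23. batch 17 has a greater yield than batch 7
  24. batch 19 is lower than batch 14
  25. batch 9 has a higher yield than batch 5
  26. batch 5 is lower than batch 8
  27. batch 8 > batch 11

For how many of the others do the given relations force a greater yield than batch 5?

The elements the relations force above batch 5 are batch 1, batch 19, batch 14, batch 6, batch 8, batch 9, batch 3 — no chain reaches any other.
That is 7.

7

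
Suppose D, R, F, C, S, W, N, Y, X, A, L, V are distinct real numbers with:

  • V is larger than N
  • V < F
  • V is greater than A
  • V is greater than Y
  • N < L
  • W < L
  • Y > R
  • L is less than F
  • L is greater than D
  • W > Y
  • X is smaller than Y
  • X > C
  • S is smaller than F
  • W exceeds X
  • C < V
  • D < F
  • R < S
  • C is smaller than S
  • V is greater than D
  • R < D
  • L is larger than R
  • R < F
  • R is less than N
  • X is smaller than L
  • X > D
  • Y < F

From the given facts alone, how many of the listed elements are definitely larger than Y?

Directly above Y: V, W, F.
One step further: L (4 so far).
No other element is forced above Y by the given relations, so the count is 4.

4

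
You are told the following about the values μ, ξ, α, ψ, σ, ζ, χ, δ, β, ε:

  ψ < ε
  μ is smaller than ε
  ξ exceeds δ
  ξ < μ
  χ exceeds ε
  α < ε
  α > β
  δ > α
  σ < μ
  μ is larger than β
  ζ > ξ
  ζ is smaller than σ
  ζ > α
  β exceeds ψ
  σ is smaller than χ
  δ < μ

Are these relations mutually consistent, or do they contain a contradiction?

The single ordering ψ < β < α < δ < ξ < ζ < σ < μ < ε < χ satisfies every listed relation, so no contradiction arises.

consistent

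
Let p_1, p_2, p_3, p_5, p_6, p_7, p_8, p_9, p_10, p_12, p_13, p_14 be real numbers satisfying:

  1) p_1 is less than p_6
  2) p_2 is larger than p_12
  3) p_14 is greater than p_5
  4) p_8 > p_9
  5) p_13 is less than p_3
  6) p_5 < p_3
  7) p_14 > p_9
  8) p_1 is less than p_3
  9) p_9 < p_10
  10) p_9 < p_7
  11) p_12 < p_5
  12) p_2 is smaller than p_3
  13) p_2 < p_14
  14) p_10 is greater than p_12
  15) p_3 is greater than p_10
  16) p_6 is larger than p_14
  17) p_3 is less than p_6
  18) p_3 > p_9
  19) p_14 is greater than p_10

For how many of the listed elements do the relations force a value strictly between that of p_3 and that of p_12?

3

Chaining upward from p_12 reaches: p_2, p_10, p_5, p_14, p_6.
Chaining downward from p_3 reaches: p_9, p_2, p_10, p_1, p_5, p_13.
Strictly between p_12 and p_3 are those in both lists: p_2, p_10, p_5 — 3 elements.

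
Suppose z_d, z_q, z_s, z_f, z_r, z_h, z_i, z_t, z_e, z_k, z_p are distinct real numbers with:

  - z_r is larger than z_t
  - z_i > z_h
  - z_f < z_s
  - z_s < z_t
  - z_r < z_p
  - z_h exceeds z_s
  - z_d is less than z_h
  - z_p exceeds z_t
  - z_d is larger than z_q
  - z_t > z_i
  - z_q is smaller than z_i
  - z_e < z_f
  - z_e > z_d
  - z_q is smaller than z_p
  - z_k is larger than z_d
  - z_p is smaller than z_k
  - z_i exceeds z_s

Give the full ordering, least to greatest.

z_q < z_d < z_e < z_f < z_s < z_h < z_i < z_t < z_r < z_p < z_k

Each adjacent pair is fixed by a given relation: z_q < z_d; z_d < z_e; z_e < z_f; z_f < z_s; z_s < z_h; z_h < z_i; z_i < z_t; z_t < z_r; z_r < z_p; z_p < z_k. Chaining them end to end gives the full order.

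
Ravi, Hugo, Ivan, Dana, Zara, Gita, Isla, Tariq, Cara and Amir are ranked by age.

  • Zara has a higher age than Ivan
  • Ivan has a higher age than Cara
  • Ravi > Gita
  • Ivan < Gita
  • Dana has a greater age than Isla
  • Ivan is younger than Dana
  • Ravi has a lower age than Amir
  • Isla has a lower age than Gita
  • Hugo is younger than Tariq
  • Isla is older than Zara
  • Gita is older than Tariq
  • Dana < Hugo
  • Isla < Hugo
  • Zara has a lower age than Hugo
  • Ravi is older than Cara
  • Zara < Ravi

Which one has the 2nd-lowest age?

Ivan

Chaining the given pairs: Cara < Ivan < Zara < Isla < Dana < Hugo < Tariq < Gita < Ravi < Amir.
The 2nd smallest is Ivan.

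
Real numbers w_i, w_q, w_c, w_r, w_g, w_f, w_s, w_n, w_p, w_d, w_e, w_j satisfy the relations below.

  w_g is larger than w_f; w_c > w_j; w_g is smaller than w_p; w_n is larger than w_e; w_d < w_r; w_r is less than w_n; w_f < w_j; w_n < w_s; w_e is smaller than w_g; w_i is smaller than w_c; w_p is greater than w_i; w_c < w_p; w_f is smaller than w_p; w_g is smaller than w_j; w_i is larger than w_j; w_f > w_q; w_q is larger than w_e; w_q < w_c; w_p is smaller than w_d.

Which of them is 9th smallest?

Chaining the given pairs: w_e < w_q < w_f < w_g < w_j < w_i < w_c < w_p < w_d < w_r < w_n < w_s.
The 9th smallest is w_d.

w_d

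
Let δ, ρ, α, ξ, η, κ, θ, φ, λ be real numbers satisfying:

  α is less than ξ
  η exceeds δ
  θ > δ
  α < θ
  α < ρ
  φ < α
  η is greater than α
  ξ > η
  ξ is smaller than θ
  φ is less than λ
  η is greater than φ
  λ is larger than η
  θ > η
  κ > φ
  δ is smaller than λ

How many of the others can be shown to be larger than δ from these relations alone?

4

The elements the relations force above δ are η, λ, ξ, θ — no chain reaches any other.
That is 4.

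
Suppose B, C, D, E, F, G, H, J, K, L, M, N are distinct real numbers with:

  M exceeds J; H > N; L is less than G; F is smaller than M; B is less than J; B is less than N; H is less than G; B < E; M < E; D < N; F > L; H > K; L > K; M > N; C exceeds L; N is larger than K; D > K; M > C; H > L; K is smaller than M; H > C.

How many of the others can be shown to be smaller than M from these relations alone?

8

The elements the relations force below M are K, L, C, B, D, N, F, J — no chain reaches any other.
That is 8.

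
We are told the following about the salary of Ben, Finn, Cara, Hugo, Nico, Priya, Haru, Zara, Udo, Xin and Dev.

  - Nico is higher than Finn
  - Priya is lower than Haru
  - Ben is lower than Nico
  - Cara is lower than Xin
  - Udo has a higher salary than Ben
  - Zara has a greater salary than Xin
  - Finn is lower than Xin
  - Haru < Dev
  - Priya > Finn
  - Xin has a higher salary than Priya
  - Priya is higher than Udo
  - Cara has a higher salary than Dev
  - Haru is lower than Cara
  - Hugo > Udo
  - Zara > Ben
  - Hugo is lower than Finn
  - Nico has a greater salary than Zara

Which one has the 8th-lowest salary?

Cara

The consecutive relations fix a unique order: Ben < Udo < Hugo < Finn < Priya < Haru < Dev < Cara < Xin < Zara < Nico.
Counting 8 from the smallest end gives Cara.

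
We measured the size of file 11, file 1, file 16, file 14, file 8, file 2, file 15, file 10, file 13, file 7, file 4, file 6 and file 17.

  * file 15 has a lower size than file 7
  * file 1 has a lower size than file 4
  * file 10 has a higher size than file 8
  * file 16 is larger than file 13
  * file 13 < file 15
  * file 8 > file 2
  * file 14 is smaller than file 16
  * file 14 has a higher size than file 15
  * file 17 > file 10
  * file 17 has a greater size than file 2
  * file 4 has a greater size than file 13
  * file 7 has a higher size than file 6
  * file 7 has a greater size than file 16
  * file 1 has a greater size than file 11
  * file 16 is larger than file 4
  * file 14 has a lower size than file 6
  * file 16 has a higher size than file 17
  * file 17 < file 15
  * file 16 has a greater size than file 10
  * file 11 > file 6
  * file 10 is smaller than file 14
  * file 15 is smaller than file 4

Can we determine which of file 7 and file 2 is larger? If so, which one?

file 7

file 2 < file 8 and file 8 < file 10 give file 2 < file 10.
With file 10 < file 17: file 2 < file 8 < file 10 < file 17.
Then file 17 < file 15 extends the chain to file 15.
With file 15 < file 14: file 2 < file 8 < file 10 < file 17 < file 15 < file 14.
With file 14 < file 6: file 2 < file 8 < file 10 < file 17 < file 15 < file 14 < file 6.
With file 6 < file 11: file 2 < file 8 < file 10 < file 17 < file 15 < file 14 < file 6 < file 11.
Then file 11 < file 1 extends the chain to file 1.
Then file 1 < file 4 extends the chain to file 4.
With file 4 < file 16: file 2 < file 8 < file 10 < file 17 < file 15 < file 14 < file 6 < file 11 < file 1 < file 4 < file 16.
Then file 16 < file 7 extends the chain to file 7.
So file 7 is larger.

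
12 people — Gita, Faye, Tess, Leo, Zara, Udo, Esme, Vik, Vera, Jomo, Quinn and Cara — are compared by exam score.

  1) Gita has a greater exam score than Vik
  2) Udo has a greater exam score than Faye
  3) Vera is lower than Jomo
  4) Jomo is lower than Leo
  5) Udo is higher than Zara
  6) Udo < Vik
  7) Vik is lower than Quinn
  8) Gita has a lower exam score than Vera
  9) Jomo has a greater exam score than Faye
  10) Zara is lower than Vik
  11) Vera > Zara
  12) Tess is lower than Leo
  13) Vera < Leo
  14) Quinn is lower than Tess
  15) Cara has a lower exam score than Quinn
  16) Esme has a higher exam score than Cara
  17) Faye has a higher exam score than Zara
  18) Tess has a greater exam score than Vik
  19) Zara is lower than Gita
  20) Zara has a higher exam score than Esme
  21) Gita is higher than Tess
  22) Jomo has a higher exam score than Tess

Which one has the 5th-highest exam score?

Piecing the relations together gives one ordering: Cara < Esme < Zara < Faye < Udo < Vik < Quinn < Tess < Gita < Vera < Jomo < Leo.
Counting 5 from the largest end gives Tess.

Tess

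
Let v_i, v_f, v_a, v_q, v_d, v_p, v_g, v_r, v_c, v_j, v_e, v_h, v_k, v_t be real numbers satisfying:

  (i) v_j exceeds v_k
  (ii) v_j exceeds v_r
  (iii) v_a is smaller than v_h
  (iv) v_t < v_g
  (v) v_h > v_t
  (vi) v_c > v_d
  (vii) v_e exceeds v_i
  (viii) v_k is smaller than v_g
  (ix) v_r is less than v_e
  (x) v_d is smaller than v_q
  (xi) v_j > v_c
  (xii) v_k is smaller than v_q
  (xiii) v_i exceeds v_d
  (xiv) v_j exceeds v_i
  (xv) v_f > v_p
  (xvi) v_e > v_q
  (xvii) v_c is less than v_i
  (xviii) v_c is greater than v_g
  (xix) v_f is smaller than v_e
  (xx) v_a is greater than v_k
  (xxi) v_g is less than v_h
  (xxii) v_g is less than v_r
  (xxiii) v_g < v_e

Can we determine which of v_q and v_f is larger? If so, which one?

Following every chain through v_q: above v_q we get v_e; below v_q we get v_k, v_d.
v_f is not reached, and no chain runs the other way from v_f to v_q.
So the given relations leave the order of v_q and v_f undetermined.

undetermined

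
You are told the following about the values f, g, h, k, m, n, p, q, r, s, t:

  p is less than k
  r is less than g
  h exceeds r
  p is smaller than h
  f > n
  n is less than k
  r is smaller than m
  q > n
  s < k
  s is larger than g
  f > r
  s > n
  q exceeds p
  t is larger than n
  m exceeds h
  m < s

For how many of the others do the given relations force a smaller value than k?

7

The elements the relations force below k are p, r, n, h, g, m, s — no chain reaches any other.
That is 7.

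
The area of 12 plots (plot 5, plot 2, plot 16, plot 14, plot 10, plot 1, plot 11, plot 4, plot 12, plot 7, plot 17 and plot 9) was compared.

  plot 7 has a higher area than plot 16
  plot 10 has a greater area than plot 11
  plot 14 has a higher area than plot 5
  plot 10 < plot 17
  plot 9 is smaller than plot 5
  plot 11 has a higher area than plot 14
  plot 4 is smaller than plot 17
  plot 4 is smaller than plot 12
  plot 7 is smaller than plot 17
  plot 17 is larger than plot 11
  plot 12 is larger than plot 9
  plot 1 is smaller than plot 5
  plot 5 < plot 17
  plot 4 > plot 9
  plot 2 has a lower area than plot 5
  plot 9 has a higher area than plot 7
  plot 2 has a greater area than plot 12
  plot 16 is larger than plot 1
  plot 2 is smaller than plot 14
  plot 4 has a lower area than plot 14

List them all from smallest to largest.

plot 1 < plot 16 < plot 7 < plot 9 < plot 4 < plot 12 < plot 2 < plot 5 < plot 14 < plot 11 < plot 10 < plot 17

Each adjacent pair is fixed by a given relation: plot 1 < plot 16; plot 16 < plot 7; plot 7 < plot 9; plot 9 < plot 4; plot 4 < plot 12; plot 12 < plot 2; plot 2 < plot 5; plot 5 < plot 14; plot 14 < plot 11; plot 11 < plot 10; plot 10 < plot 17. Chaining them end to end gives the full order.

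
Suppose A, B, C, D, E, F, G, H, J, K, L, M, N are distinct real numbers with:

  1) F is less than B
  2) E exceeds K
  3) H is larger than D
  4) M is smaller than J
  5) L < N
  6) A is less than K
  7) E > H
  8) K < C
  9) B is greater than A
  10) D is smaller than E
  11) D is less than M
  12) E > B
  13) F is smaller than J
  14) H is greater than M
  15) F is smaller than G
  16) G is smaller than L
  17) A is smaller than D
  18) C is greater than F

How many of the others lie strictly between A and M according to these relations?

1

The relations place A below M. An element lies strictly between them when it is forced above A and also forced below M.
Above A: {D, B, K, C, J, H, E}. Below M: {D}.
Intersection: {D} — 1.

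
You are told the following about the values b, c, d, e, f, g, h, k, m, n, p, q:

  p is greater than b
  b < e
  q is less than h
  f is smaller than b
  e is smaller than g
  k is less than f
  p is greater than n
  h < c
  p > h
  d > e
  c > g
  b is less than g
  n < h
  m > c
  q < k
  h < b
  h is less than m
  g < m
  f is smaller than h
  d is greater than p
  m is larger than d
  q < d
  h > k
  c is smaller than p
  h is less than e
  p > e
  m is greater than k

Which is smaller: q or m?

q

The relevant relations are q < k; k < f; f < h; h < b; b < e; e < g; g < c; c < p; p < d; d < m.
Together: q < k < f < h < b < e < g < c < p < d < m.
So q < m; q is the smaller of the two.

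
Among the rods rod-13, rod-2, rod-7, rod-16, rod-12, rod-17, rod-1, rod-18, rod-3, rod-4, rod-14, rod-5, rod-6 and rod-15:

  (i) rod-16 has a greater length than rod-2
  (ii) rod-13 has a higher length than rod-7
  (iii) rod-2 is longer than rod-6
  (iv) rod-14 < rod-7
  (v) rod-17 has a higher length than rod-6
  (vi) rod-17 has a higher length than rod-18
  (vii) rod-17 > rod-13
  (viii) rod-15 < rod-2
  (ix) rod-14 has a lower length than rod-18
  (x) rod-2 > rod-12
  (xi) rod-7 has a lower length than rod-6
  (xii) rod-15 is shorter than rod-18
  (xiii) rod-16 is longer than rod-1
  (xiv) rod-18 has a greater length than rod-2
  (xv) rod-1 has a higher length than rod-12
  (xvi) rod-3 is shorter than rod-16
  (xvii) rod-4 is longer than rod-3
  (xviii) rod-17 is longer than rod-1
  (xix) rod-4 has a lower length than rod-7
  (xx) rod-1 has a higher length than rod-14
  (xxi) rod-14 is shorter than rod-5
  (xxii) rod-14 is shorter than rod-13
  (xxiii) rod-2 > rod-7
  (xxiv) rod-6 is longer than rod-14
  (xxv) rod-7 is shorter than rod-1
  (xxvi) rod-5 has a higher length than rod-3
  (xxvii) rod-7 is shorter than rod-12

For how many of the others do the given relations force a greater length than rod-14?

10

From rod-14 the given relations immediately reach rod-7, rod-13, rod-5, rod-6, rod-18, rod-1.
From those, rod-12, rod-2, rod-16, rod-17 — 10 in total.
Nothing else is reachable above rod-14; 10 in all.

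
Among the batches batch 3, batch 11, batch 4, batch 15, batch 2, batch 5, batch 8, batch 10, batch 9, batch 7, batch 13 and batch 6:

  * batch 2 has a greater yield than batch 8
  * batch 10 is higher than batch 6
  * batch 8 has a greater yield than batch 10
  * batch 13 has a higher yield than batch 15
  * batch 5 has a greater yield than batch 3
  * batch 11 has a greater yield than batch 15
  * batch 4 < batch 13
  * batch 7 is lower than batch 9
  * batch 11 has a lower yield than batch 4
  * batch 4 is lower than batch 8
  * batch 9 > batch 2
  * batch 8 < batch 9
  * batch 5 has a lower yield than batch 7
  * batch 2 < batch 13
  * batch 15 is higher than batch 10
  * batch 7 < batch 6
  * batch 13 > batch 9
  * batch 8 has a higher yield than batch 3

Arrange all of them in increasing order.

batch 3 < batch 5 < batch 7 < batch 6 < batch 10 < batch 15 < batch 11 < batch 4 < batch 8 < batch 2 < batch 9 < batch 13

Each adjacent pair is fixed by a given relation: batch 3 < batch 5; batch 5 < batch 7; batch 7 < batch 6; batch 6 < batch 10; batch 10 < batch 15; batch 15 < batch 11; batch 11 < batch 4; batch 4 < batch 8; batch 8 < batch 2; batch 2 < batch 9; batch 9 < batch 13. Chaining them end to end gives the full order.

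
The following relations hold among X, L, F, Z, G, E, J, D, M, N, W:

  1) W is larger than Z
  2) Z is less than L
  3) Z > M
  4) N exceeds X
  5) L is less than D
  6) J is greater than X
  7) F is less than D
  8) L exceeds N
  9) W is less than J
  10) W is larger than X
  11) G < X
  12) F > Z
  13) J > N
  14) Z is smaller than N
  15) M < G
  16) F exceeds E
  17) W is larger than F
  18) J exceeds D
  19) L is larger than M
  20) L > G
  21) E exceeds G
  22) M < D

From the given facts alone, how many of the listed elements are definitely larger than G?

8

Directly above G: X, E, L.
One step further: N, F, W, D, J (8 so far).
No other element is forced above G by the given relations, so the count is 8.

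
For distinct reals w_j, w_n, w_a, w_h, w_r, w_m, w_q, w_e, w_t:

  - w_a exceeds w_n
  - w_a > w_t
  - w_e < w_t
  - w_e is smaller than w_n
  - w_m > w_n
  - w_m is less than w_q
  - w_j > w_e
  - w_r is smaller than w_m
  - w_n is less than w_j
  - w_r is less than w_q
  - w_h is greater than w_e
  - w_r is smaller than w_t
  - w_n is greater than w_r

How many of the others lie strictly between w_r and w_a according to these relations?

Chaining upward from w_r reaches: w_n, w_m, w_j, w_q, w_t.
Chaining downward from w_a reaches: w_e, w_n, w_t.
Strictly between w_r and w_a are those in both lists: w_n, w_t — 2 elements.

2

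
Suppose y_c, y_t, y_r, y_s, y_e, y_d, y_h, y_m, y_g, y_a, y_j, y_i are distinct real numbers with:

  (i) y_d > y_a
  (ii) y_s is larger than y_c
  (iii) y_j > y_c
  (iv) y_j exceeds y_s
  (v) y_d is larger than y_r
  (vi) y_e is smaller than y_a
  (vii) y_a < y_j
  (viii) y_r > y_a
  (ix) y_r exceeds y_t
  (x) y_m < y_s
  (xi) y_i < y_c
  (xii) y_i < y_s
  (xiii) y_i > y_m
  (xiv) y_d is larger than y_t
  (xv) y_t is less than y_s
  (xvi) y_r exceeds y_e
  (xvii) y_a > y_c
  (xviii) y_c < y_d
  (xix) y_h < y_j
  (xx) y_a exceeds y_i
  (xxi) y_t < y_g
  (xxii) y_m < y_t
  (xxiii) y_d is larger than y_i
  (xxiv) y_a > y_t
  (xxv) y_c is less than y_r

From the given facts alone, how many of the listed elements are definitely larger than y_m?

Directly above y_m: y_i, y_t, y_s.
One step further: y_c, y_a, y_j, y_g, y_r, y_d (9 so far).
No other element is forced above y_m by the given relations, so the count is 9.

9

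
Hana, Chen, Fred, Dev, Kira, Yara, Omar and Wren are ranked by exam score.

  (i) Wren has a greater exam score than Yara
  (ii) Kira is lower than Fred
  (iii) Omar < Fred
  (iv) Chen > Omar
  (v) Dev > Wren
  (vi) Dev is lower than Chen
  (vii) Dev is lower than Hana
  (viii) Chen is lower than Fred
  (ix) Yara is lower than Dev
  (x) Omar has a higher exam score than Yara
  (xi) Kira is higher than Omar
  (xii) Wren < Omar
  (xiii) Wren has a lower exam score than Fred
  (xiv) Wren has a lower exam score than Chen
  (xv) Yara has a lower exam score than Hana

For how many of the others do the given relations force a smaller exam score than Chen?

4

The elements the relations force below Chen are Yara, Wren, Omar, Dev — no chain reaches any other.
That is 4.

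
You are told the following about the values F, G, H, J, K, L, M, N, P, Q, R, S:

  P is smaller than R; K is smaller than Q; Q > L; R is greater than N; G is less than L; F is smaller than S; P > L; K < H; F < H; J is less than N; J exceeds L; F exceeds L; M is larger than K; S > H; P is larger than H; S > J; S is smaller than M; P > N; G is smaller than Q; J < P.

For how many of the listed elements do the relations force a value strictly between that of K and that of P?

1

The relations place K below P. An element lies strictly between them when it is forced above K and also forced below P.
Above K: {Q, H, R, S, M}. Below P: {G, L, J, F, N, H}.
Intersection: {H} — 1.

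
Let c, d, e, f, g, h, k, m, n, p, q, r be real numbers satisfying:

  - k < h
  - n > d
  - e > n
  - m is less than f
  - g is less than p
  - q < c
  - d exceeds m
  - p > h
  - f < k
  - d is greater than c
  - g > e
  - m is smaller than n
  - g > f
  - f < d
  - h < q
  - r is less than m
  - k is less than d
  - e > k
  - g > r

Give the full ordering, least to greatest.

The consecutive links are each given: r < m; m < f; f < k; k < h; h < q; q < c; c < d; d < n; n < e; e < g; g < p.

r < m < f < k < h < q < c < d < n < e < g < p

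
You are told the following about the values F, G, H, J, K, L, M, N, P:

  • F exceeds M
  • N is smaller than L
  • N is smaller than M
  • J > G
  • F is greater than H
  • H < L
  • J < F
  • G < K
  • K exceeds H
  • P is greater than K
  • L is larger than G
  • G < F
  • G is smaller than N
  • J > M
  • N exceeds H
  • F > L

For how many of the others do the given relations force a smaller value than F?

6

The elements the relations force below F are H, G, N, M, J, L — no chain reaches any other.
That is 6.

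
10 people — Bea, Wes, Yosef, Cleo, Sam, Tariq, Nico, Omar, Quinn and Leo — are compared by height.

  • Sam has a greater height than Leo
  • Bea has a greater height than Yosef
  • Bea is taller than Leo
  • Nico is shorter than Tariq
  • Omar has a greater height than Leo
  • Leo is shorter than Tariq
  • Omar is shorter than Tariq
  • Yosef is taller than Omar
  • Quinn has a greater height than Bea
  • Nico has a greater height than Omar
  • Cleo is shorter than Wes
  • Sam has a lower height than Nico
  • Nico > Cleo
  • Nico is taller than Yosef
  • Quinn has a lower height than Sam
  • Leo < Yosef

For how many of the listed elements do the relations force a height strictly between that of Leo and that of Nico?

The relations place Leo below Nico. An element lies strictly between them when it is forced above Leo and also forced below Nico.
Above Leo: {Omar, Yosef, Bea, Quinn, Sam, Tariq}. Below Nico: {Omar, Yosef, Cleo, Bea, Quinn, Sam}.
Intersection: {Omar, Yosef, Bea, Quinn, Sam} — 5.

5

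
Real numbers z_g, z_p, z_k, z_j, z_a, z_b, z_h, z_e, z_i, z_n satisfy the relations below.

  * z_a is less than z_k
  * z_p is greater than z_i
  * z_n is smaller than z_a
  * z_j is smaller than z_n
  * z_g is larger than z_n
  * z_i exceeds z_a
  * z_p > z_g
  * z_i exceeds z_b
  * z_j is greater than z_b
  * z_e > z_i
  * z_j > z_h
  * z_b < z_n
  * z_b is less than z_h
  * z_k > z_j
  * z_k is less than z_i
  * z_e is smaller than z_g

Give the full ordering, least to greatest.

Each adjacent pair is fixed by a given relation: z_b < z_h; z_h < z_j; z_j < z_n; z_n < z_a; z_a < z_k; z_k < z_i; z_i < z_e; z_e < z_g; z_g < z_p. Chaining them end to end gives the full order.

z_b < z_h < z_j < z_n < z_a < z_k < z_i < z_e < z_g < z_p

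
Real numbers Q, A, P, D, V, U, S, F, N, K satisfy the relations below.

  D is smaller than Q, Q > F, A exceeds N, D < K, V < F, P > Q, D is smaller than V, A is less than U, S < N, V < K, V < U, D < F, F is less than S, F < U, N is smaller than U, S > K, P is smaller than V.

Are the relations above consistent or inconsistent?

We have V < F stated directly, yet also F < Q < P < V by chaining the others — so F < V. Contradiction.

inconsistent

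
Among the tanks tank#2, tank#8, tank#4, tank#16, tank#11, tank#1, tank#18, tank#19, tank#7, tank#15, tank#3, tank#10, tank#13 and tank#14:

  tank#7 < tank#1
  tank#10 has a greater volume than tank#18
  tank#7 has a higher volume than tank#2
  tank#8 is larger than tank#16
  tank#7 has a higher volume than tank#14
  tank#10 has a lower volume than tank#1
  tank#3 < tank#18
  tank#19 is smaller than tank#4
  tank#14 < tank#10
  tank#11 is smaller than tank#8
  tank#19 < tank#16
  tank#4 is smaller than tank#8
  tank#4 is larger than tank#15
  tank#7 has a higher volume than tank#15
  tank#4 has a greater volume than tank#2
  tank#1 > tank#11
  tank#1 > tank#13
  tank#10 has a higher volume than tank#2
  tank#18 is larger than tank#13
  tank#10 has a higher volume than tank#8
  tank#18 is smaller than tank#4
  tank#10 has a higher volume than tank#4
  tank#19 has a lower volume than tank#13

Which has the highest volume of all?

tank#2 is not greatest since tank#2 < tank#4; tank#19 is not greatest since tank#19 < tank#13; tank#14 is not greatest since tank#14 < tank#7; tank#13 is not greatest since tank#13 < tank#1; tank#11 is not greatest since tank#11 < tank#8; tank#16 is not greatest since tank#16 < tank#8; tank#15 is not greatest since tank#15 < tank#4; tank#3 is not greatest since tank#3 < tank#18; tank#18 is not greatest since tank#18 < tank#10; tank#7 is not greatest since tank#7 < tank#1; tank#4 is not greatest since tank#4 < tank#10; tank#8 is not greatest since tank#8 < tank#10; tank#10 is not greatest since tank#10 < tank#1.
Only tank#1 has nothing above it, so tank#1 is the highest volume.

tank#1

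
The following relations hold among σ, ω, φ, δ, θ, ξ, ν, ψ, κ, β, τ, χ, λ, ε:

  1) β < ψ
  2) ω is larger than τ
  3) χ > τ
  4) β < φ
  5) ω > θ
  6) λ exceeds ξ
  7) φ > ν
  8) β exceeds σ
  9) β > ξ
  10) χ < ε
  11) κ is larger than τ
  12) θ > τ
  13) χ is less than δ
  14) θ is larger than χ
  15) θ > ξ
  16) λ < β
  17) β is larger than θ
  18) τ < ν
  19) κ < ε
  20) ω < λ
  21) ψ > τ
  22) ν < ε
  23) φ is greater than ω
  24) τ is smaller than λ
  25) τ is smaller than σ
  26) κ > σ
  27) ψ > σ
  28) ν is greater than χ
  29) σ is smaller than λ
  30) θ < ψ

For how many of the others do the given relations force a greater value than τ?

12

From τ the given relations immediately reach χ, ν, σ, θ, ω, λ, κ, ψ.
From those, δ, β, φ, ε — 12 in total.
Nothing else is reachable above τ; 12 in all.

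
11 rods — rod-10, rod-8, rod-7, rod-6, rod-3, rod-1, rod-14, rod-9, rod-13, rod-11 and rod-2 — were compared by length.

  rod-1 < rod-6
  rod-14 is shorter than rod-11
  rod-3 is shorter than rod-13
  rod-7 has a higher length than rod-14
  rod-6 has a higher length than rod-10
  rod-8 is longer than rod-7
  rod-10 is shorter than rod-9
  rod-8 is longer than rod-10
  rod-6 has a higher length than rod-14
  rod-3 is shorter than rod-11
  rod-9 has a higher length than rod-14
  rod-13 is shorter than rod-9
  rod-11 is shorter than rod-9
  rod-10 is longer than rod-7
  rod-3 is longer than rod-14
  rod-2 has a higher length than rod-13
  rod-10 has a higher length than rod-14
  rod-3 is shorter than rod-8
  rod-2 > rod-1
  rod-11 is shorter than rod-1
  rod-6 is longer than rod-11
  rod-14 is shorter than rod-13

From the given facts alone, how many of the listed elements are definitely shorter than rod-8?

4

Directly below rod-8: rod-3, rod-7, rod-10.
One step further: rod-14 (4 so far).
Nothing else is reachable below rod-8; 4 in all.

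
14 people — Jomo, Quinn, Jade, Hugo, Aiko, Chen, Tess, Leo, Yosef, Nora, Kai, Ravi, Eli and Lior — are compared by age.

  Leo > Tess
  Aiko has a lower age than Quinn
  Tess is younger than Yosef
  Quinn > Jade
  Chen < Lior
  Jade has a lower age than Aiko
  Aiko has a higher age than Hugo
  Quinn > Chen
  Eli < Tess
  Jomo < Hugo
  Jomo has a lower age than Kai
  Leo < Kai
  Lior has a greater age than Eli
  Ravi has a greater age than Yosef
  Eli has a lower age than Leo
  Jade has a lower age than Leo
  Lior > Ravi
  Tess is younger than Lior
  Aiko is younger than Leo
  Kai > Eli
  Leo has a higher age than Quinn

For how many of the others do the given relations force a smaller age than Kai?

The elements the relations force below Kai are Eli, Tess, Jomo, Jade, Chen, Hugo, Aiko, Quinn, Leo — no chain reaches any other.
That is 9.

9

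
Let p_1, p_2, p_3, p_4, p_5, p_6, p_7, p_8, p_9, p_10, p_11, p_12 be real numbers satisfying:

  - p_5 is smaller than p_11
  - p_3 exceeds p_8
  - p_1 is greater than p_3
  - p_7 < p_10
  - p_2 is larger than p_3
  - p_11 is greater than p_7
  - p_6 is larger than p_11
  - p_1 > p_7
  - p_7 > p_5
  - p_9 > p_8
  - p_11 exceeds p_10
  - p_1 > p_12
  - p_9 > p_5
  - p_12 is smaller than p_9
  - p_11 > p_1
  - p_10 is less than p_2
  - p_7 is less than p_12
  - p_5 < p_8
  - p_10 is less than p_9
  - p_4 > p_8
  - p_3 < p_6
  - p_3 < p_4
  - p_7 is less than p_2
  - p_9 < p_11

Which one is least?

p_7 is not least since p_5 < p_7; p_10 is not least since p_7 < p_10; p_8 is not least since p_5 < p_8; p_3 is not least since p_8 < p_3; p_12 is not least since p_7 < p_12; p_9 is not least since p_12 < p_9; p_4 is not least since p_8 < p_4; p_1 is not least since p_3 < p_1; p_11 is not least since p_1 < p_11; p_6 is not least since p_11 < p_6; p_2 is not least since p_10 < p_2.
Only p_5 has nothing below it, so p_5 is the least.

p_5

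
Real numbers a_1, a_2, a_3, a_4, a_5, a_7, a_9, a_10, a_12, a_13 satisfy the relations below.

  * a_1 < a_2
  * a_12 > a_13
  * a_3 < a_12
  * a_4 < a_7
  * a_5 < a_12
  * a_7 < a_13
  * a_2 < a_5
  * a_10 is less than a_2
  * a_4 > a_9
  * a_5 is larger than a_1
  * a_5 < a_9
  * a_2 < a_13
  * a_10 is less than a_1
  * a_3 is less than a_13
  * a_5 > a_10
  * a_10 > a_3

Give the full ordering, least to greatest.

a_3 < a_10 < a_1 < a_2 < a_5 < a_9 < a_4 < a_7 < a_13 < a_12

Each adjacent pair is fixed by a given relation: a_3 < a_10; a_10 < a_1; a_1 < a_2; a_2 < a_5; a_5 < a_9; a_9 < a_4; a_4 < a_7; a_7 < a_13; a_13 < a_12. Chaining them end to end gives the full order.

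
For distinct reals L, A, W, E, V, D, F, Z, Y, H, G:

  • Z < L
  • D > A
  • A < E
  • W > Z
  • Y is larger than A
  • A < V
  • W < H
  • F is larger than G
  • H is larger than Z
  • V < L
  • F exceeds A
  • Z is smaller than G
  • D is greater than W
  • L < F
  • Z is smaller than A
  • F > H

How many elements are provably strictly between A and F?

2

Chaining upward from A reaches: V, L, Y, E, D.
Chaining downward from F reaches: Z, W, V, H, G, L.
Strictly between A and F are those in both lists: V, L — 2 elements.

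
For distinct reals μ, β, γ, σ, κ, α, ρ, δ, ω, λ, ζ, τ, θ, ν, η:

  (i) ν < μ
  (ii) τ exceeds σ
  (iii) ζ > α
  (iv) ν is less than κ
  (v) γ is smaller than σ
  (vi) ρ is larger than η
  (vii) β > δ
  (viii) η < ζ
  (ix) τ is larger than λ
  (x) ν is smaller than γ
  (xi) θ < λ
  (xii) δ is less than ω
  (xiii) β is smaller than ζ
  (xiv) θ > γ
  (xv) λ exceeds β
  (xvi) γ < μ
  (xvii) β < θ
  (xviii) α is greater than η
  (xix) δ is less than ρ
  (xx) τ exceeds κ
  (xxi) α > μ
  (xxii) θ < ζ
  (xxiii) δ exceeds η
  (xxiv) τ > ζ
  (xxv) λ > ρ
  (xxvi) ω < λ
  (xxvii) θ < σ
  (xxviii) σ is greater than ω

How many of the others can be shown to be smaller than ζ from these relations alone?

Directly below ζ: η, β, θ, α.
One step further: δ, γ, μ (7 so far).
One step further: ν (8 so far).
Nothing else is reachable below ζ; 8 in all.

8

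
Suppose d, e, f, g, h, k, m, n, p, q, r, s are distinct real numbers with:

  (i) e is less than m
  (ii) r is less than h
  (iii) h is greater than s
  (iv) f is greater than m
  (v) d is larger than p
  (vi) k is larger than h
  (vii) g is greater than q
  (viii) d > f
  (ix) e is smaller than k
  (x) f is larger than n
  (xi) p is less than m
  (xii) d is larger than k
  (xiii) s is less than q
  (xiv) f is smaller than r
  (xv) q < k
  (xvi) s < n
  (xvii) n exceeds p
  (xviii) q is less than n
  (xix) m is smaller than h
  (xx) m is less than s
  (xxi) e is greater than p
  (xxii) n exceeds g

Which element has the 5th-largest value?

Chaining the given pairs: p < e < m < s < q < g < n < f < r < h < k < d.
The 5th largest is f.

f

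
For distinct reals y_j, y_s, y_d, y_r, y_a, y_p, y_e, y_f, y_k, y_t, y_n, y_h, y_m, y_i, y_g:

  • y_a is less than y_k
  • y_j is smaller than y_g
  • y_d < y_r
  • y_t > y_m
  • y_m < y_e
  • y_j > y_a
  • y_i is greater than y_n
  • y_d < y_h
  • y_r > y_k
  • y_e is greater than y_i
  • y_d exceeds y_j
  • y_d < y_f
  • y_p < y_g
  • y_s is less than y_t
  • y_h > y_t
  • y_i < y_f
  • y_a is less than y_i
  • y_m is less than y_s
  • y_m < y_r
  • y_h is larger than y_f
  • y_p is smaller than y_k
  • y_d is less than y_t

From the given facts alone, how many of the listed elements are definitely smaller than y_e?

The elements the relations force below y_e are y_a, y_n, y_m, y_i — no chain reaches any other.
That is 4.

4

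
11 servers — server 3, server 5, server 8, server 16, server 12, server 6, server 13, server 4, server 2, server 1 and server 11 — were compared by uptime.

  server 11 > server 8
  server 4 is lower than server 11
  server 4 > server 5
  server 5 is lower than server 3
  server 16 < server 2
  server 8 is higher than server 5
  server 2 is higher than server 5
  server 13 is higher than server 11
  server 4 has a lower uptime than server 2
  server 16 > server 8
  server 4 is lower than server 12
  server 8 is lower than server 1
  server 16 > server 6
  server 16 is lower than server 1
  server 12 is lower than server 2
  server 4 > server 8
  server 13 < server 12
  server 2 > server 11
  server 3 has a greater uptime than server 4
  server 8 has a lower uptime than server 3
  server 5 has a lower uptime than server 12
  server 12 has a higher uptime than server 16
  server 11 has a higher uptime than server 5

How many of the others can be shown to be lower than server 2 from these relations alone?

8

The elements the relations force below server 2 are server 5, server 8, server 4, server 6, server 11, server 13, server 16, server 12 — no chain reaches any other.
That is 8.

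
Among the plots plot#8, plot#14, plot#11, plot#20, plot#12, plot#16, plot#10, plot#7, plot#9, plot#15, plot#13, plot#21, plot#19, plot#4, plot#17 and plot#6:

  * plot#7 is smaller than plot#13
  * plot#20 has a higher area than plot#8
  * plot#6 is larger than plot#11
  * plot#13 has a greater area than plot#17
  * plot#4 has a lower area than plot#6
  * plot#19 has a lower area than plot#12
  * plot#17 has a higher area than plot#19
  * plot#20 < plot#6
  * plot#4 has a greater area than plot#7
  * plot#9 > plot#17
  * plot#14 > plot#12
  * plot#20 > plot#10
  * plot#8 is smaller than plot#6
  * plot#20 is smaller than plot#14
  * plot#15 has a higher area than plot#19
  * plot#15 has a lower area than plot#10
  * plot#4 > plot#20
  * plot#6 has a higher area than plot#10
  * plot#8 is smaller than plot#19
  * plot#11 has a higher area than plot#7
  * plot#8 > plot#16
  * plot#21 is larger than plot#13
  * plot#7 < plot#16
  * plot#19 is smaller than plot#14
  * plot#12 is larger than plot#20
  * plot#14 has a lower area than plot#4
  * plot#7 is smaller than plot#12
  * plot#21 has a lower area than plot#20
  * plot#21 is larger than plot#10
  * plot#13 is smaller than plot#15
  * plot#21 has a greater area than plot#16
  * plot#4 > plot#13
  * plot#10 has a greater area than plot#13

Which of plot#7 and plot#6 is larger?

plot#6

plot#7 < plot#16 and plot#16 < plot#8 give plot#7 < plot#8.
Then plot#8 < plot#19 extends the chain to plot#19.
With plot#19 < plot#17: plot#7 < plot#16 < plot#8 < plot#19 < plot#17.
Then plot#17 < plot#13 extends the chain to plot#13.
With plot#13 < plot#15: plot#7 < plot#16 < plot#8 < plot#19 < plot#17 < plot#13 < plot#15.
With plot#15 < plot#10: plot#7 < plot#16 < plot#8 < plot#19 < plot#17 < plot#13 < plot#15 < plot#10.
With plot#10 < plot#21: plot#7 < plot#16 < plot#8 < plot#19 < plot#17 < plot#13 < plot#15 < plot#10 < plot#21.
With plot#21 < plot#20: plot#7 < plot#16 < plot#8 < plot#19 < plot#17 < plot#13 < plot#15 < plot#10 < plot#21 < plot#20.
With plot#20 < plot#12: plot#7 < plot#16 < plot#8 < plot#19 < plot#17 < plot#13 < plot#15 < plot#10 < plot#21 < plot#20 < plot#12.
Then plot#12 < plot#14 extends the chain to plot#14.
With plot#14 < plot#4: plot#7 < plot#16 < plot#8 < plot#19 < plot#17 < plot#13 < plot#15 < plot#10 < plot#21 < plot#20 < plot#12 < plot#14 < plot#4.
Then plot#4 < plot#6 extends the chain to plot#6.
So plot#7 < plot#6; plot#6 is the larger of the two.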